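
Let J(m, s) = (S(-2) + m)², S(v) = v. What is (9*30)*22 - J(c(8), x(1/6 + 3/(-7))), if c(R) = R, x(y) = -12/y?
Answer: 5904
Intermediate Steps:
J(m, s) = (-2 + m)²
(9*30)*22 - J(c(8), x(1/6 + 3/(-7))) = (9*30)*22 - (-2 + 8)² = 270*22 - 1*6² = 5940 - 1*36 = 5940 - 36 = 5904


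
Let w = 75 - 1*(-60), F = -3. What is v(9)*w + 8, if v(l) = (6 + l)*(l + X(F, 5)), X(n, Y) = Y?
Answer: 28358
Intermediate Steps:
w = 135 (w = 75 + 60 = 135)
v(l) = (5 + l)*(6 + l) (v(l) = (6 + l)*(l + 5) = (6 + l)*(5 + l) = (5 + l)*(6 + l))
v(9)*w + 8 = (30 + 9² + 11*9)*135 + 8 = (30 + 81 + 99)*135 + 8 = 210*135 + 8 = 28350 + 8 = 28358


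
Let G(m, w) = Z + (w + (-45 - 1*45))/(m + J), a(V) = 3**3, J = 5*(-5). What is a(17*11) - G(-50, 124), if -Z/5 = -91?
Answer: -32066/75 ≈ -427.55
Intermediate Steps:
J = -25
a(V) = 27
Z = 455 (Z = -5*(-91) = 455)
G(m, w) = 455 + (-90 + w)/(-25 + m) (G(m, w) = 455 + (w + (-45 - 1*45))/(m - 25) = 455 + (w + (-45 - 45))/(-25 + m) = 455 + (w - 90)/(-25 + m) = 455 + (-90 + w)/(-25 + m))
a(17*11) - G(-50, 124) = 27 - (-11465 + 124 + 455*(-50))/(-25 - 50) = 27 - (-11465 + 124 - 22750)/(-75) = 27 - (-1)*(-34091)/75 = 27 - 1*34091/75 = 27 - 34091/75 = -32066/75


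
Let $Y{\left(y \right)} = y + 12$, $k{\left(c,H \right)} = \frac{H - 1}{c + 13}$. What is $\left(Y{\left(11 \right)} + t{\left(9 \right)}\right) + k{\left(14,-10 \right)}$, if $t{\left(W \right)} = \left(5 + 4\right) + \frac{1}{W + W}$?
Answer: $\frac{1709}{54} \approx 31.648$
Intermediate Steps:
$k{\left(c,H \right)} = \frac{-1 + H}{13 + c}$
$Y{\left(y \right)} = 12 + y$
$t{\left(W \right)} = 9 + \frac{1}{2 W}$
$\left(Y{\left(11 \right)} + t{\left(9 \right)}\right) + k{\left(14,-10 \right)} = \left(\left(12 + 11\right) + \left(9 + \frac{1}{2 \cdot 9}\right)\right) + \frac{-1 - 10}{13 + 14} = \left(23 + \left(9 + \frac{1}{2} \cdot \frac{1}{9}\right)\right) + \frac{1}{27} \left(-11\right) = \left(23 + \left(9 + \frac{1}{18}\right)\right) + \frac{1}{27} \left(-11\right) = \left(23 + \frac{163}{18}\right) - \frac{11}{27} = \frac{577}{18} - \frac{11}{27} = \frac{1709}{54}$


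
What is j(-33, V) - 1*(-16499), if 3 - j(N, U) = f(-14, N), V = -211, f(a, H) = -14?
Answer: 16516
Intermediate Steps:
j(N, U) = 17 (j(N, U) = 3 - 1*(-14) = 3 + 14 = 17)
j(-33, V) - 1*(-16499) = 17 - 1*(-16499) = 17 + 16499 = 16516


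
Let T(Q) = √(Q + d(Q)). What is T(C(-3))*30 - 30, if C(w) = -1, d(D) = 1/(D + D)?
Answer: -30 + 15*I*√6 ≈ -30.0 + 36.742*I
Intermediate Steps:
d(D) = 1/(2*D)
T(Q) = √(Q + 1/(2*Q))
T(C(-3))*30 - 30 = (√(2/(-1) + 4*(-1))/2)*30 - 30 = (√(2*(-1) - 4)/2)*30 - 30 = (√(-2 - 4)/2)*30 - 30 = (√(-6)/2)*30 - 30 = ((I*√6)/2)*30 - 30 = (I*√6/2)*30 - 30 = 15*I*√6 - 30 = -30 + 15*I*√6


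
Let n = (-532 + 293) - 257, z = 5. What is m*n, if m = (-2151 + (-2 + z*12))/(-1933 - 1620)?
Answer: -1038128/3553 ≈ -292.18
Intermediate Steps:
m = 2093/3553 (m = (-2151 + (-2 + 5*12))/(-1933 - 1620) = (-2151 + (-2 + 60))/(-3553) = (-2151 + 58)*(-1/3553) = -2093*(-1/3553) = 2093/3553 ≈ 0.58908)
n = -496 (n = -239 - 257 = -496)
m*n = (2093/3553)*(-496) = -1038128/3553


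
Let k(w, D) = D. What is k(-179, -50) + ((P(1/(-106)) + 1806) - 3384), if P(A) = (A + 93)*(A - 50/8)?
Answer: -49664655/22472 ≈ -2210.1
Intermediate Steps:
P(A) = (93 + A)*(-25/4 + A) (P(A) = (93 + A)*(A - 50*⅛) = (93 + A)*(A - 25/4) = (93 + A)*(-25/4 + A))
k(-179, -50) + ((P(1/(-106)) + 1806) - 3384) = -50 + (((-2325/4 + (1/(-106))² + (347/4)/(-106)) + 1806) - 3384) = -50 + (((-2325/4 + (-1/106)² + (347/4)*(-1/106)) + 1806) - 3384) = -50 + (((-2325/4 + 1/11236 - 347/424) + 1806) - 3384) = -50 + ((-13080239/22472 + 1806) - 3384) = -50 + (27504193/22472 - 3384) = -50 - 48541055/22472 = -49664655/22472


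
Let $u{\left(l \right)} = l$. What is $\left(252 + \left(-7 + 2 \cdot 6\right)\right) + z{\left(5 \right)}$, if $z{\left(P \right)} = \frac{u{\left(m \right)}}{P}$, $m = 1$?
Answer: $\frac{1286}{5} \approx 257.2$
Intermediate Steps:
$z{\left(P \right)} = \frac{1}{P}$ ($z{\left(P \right)} = 1 \frac{1}{P} = \frac{1}{P}$)
$\left(252 + \left(-7 + 2 \cdot 6\right)\right) + z{\left(5 \right)} = \left(252 + \left(-7 + 2 \cdot 6\right)\right) + \frac{1}{5} = \left(252 + \left(-7 + 12\right)\right) + \frac{1}{5} = \left(252 + 5\right) + \frac{1}{5} = 257 + \frac{1}{5} = \frac{1286}{5}$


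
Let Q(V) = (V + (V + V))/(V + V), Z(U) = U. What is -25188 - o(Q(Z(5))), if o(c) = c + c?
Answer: -25191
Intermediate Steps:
Q(V) = 3/2 (Q(V) = (V + 2*V)/((2*V)) = (3*V)*(1/(2*V)) = 3/2)
o(c) = 2*c
-25188 - o(Q(Z(5))) = -25188 - 2*3/2 = -25188 - 1*3 = -25188 - 3 = -25191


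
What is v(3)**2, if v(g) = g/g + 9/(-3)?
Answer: 4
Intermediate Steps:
v(g) = -2 (v(g) = 1 + 9*(-1/3) = 1 - 3 = -2)
v(3)**2 = (-2)**2 = 4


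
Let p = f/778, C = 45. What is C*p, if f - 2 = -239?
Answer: -10665/778 ≈ -13.708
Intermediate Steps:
f = -237 (f = 2 - 239 = -237)
p = -237/778 ≈ -0.30463
C*p = 45*(-237/778) = -10665/778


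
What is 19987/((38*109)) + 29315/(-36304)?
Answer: 302092659/75185584 ≈ 4.0180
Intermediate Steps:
19987/((38*109)) + 29315/(-36304) = 19987/4142 + 29315*(-1/36304) = 19987*(1/4142) - 29315/36304 = 19987/4142 - 29315/36304 = 302092659/75185584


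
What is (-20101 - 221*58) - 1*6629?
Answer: -39548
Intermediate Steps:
(-20101 - 221*58) - 1*6629 = (-20101 - 1*12818) - 6629 = (-20101 - 12818) - 6629 = -32919 - 6629 = -39548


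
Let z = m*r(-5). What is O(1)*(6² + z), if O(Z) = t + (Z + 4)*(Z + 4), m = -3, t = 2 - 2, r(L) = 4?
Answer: 600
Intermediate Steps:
t = 0
O(Z) = (4 + Z)² (O(Z) = 0 + (Z + 4)*(Z + 4) = 0 + (4 + Z)*(4 + Z) = 0 + (4 + Z)² = (4 + Z)²)
z = -12 (z = -3*4 = -12)
O(1)*(6² + z) = (4 + 1)²*(6² - 12) = 5²*(36 - 12) = 25*24 = 600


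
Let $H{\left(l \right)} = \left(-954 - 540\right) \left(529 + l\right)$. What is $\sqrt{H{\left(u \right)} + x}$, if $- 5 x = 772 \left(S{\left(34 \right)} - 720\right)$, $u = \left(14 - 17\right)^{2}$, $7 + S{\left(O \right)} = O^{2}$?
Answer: $\frac{4 i \sqrt{1359390}}{5} \approx 932.74 i$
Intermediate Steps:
$S{\left(O \right)} = -7 + O^{2}$
$u = 9$ ($u = \left(-3\right)^{2} = 9$)
$H{\left(l \right)} = -790326 - 1494 l$ ($H{\left(l \right)} = - 1494 \left(529 + l\right) = -790326 - 1494 l$)
$x = - \frac{331188}{5}$ ($x = - \frac{772 \left(\left(-7 + 34^{2}\right) - 720\right)}{5} = - \frac{772 \left(\left(-7 + 1156\right) - 720\right)}{5} = - \frac{772 \left(1149 - 720\right)}{5} = - \frac{772 \cdot 429}{5} = \left(- \frac{1}{5}\right) 331188 = - \frac{331188}{5} \approx -66238.0$)
$\sqrt{H{\left(u \right)} + x} = \sqrt{\left(-790326 - 13446\right) - \frac{331188}{5}} = \sqrt{-803772 - \frac{331188}{5}} = \sqrt{- \frac{4350048}{5}} = \frac{4 i \sqrt{1359390}}{5}$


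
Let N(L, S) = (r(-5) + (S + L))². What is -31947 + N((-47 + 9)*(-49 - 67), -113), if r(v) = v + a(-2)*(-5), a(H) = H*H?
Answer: 18200953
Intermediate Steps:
a(H) = H²
r(v) = -20 + v (r(v) = v + (-2)²*(-5) = v + 4*(-5) = v - 20 = -20 + v)
N(L, S) = (-25 + L + S)² (N(L, S) = ((-20 - 5) + (S + L))² = (-25 + (L + S))² = (-25 + L + S)²)
-31947 + N((-47 + 9)*(-49 - 67), -113) = -31947 + (-25 + (-47 + 9)*(-49 - 67) - 113)² = -31947 + (-25 - 38*(-116) - 113)² = -31947 + (-25 + 4408 - 113)² = -31947 + 4270² = -31947 + 18232900 = 18200953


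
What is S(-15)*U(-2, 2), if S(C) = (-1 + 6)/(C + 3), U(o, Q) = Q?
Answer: -5/6 ≈ -0.83333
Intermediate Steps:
S(C) = 5/(3 + C)
S(-15)*U(-2, 2) = (5/(3 - 15))*2 = (5/(-12))*2 = (5*(-1/12))*2 = -5/12*2 = -5/6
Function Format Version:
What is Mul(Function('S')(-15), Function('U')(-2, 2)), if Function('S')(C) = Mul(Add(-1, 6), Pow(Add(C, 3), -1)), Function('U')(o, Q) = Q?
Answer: Rational(-5, 6) ≈ -0.83333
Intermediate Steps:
Function('S')(C) = Mul(5, Pow(Add(3, C), -1))
Mul(Function('S')(-15), Function('U')(-2, 2)) = Mul(Mul(5, Pow(Add(3, -15), -1)), 2) = Mul(Mul(5, Pow(-12, -1)), 2) = Mul(Mul(5, Rational(-1, 12)), 2) = Mul(Rational(-5, 12), 2) = Rational(-5, 6)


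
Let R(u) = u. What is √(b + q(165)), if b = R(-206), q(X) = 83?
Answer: I*√123 ≈ 11.091*I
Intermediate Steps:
b = -206
√(b + q(165)) = √(-206 + 83) = √(-123) = I*√123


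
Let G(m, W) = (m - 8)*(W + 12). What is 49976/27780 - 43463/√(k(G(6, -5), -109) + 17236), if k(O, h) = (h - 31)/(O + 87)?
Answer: 12494/6945 - 43463*√22960106/629044 ≈ -329.28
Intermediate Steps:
G(m, W) = (-8 + m)*(12 + W)
k(O, h) = (-31 + h)/(87 + O)
49976/27780 - 43463/√(k(G(6, -5), -109) + 17236) = 49976/27780 - 43463/√((-31 - 109)/(87 + (-96 - 8*(-5) + 12*6 - 5*6)) + 17236) = 49976*(1/27780) - 43463/√(-140/(87 + (-96 + 40 + 72 - 30)) + 17236) = 12494/6945 - 43463/√(-140/(87 - 14) + 17236) = 12494/6945 - 43463/√(-140/73 + 17236) = 12494/6945 - 43463*√22960106/629044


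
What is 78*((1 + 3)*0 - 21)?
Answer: -1638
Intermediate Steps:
78*((1 + 3)*0 - 21) = 78*(4*0 - 21) = 78*(0 - 21) = 78*(-21) = -1638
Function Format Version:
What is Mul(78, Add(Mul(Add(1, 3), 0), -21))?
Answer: -1638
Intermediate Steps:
Mul(78, Add(Mul(Add(1, 3), 0), -21)) = Mul(78, Add(Mul(4, 0), -21)) = Mul(78, Add(0, -21)) = Mul(78, -21) = -1638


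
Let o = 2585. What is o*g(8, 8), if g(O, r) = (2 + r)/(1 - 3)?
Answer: -12925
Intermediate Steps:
g(O, r) = -1 - r/2 (g(O, r) = (2 + r)/(-2) = (2 + r)*(-½) = -1 - r/2)
o*g(8, 8) = 2585*(-1 - ½*8) = 2585*(-1 - 4) = 2585*(-5) = -12925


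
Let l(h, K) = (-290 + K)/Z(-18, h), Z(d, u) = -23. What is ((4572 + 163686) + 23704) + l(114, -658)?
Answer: 4416074/23 ≈ 1.9200e+5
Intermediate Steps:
l(h, K) = 290/23 - K/23 (l(h, K) = (-290 + K)/(-23) = (-290 + K)*(-1/23) = 290/23 - K/23)
((4572 + 163686) + 23704) + l(114, -658) = ((4572 + 163686) + 23704) + (290/23 - 1/23*(-658)) = (168258 + 23704) + (290/23 + 658/23) = 191962 + 948/23 = 4416074/23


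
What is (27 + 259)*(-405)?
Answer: -115830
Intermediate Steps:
(27 + 259)*(-405) = 286*(-405) = -115830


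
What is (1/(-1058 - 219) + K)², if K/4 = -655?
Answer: 11193982839081/1630729 ≈ 6.8644e+6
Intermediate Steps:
K = -2620 (K = 4*(-655) = -2620)
(1/(-1058 - 219) + K)² = (1/(-1058 - 219) - 2620)² = (1/(-1277) - 2620)² = (-1/1277 - 2620)² = (-3345741/1277)² = 11193982839081/1630729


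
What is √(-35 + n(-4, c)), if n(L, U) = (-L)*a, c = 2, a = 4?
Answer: I*√19 ≈ 4.3589*I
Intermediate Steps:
n(L, U) = -4*L (n(L, U) = -L*4 = -4*L)
√(-35 + n(-4, c)) = √(-35 - 4*(-4)) = √(-35 + 16) = √(-19) = I*√19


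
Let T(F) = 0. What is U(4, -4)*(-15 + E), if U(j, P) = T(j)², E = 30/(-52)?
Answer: 0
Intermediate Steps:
E = -15/26 (E = 30*(-1/52) = -15/26 ≈ -0.57692)
U(j, P) = 0 (U(j, P) = 0² = 0)
U(4, -4)*(-15 + E) = 0*(-15 - 15/26) = 0*(-405/26) = 0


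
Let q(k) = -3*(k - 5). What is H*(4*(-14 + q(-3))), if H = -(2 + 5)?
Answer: -280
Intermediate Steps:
q(k) = 15 - 3*k (q(k) = -3*(-5 + k) = 15 - 3*k)
H = -7 (H = -1*7 = -7)
H*(4*(-14 + q(-3))) = -28*(-14 + (15 - 3*(-3))) = -28*(-14 + (15 + 9)) = -28*(-14 + 24) = -28*10 = -7*40 = -280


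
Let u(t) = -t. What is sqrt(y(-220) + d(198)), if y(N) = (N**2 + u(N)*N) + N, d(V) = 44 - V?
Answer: I*sqrt(374) ≈ 19.339*I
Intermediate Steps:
y(N) = N (y(N) = (N**2 + (-N)*N) + N = (N**2 - N**2) + N = 0 + N = N)
sqrt(y(-220) + d(198)) = sqrt(-220 + (44 - 1*198)) = sqrt(-220 + (44 - 198)) = sqrt(-220 - 154) = sqrt(-374) = I*sqrt(374)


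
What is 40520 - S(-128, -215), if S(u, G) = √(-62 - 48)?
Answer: 40520 - I*√110 ≈ 40520.0 - 10.488*I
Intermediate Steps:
S(u, G) = I*√110 (S(u, G) = √(-110) = I*√110)
40520 - S(-128, -215) = 40520 - I*√110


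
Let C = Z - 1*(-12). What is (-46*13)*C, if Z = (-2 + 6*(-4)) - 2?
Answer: 9568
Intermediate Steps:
Z = -28 (Z = (-2 - 24) - 2 = -26 - 2 = -28)
C = -16 (C = -28 - 1*(-12) = -28 + 12 = -16)
(-46*13)*C = -46*13*(-16) = -598*(-16) = 9568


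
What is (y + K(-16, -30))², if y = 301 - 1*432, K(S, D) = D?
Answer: 25921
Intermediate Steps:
y = -131 (y = 301 - 432 = -131)
(y + K(-16, -30))² = (-131 - 30)² = (-161)² = 25921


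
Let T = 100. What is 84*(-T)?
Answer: -8400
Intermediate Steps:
84*(-T) = 84*(-1*100) = 84*(-100) = -8400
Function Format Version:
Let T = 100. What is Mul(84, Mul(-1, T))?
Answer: -8400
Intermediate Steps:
Mul(84, Mul(-1, T)) = Mul(84, Mul(-1, 100)) = Mul(84, -100) = -8400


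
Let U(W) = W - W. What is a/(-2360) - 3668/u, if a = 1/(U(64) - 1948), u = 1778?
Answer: -1204487233/583854560 ≈ -2.0630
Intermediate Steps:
U(W) = 0
a = -1/1948 (a = 1/(0 - 1948) = 1/(-1948) = -1/1948 ≈ -0.00051335)
a/(-2360) - 3668/u = -1/1948/(-2360) - 3668/1778 = -1/1948*(-1/2360) - 3668*1/1778 = 1/4597280 - 262/127 = -1204487233/583854560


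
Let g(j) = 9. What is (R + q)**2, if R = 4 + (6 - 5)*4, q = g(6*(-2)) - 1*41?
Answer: 576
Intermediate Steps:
q = -32 (q = 9 - 1*41 = 9 - 41 = -32)
R = 8 (R = 4 + 1*4 = 4 + 4 = 8)
(R + q)**2 = (8 - 32)**2 = (-24)**2 = 576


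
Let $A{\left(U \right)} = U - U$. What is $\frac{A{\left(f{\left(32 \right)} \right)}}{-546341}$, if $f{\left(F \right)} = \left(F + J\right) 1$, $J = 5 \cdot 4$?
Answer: $0$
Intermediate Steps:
$J = 20$
$f{\left(F \right)} = 20 + F$ ($f{\left(F \right)} = \left(F + 20\right) 1 = \left(20 + F\right) 1 = 20 + F$)
$A{\left(U \right)} = 0$
$\frac{A{\left(f{\left(32 \right)} \right)}}{-546341} = \frac{0}{-546341} = 0 \left(- \frac{1}{546341}\right) = 0$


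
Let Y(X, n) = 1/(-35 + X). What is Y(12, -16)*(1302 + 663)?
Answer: -1965/23 ≈ -85.435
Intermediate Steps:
Y(12, -16)*(1302 + 663) = (1302 + 663)/(-35 + 12) = 1965/(-23) = -1/23*1965 = -1965/23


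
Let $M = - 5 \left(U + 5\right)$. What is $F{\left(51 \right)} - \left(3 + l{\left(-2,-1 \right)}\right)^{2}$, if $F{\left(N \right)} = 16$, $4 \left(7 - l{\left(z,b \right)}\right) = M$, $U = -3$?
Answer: $- \frac{561}{4} \approx -140.25$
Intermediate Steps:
$M = -10$ ($M = - 5 \left(-3 + 5\right) = \left(-5\right) 2 = -10$)
$l{\left(z,b \right)} = \frac{19}{2}$ ($l{\left(z,b \right)} = 7 - - \frac{5}{2} = 7 + \frac{5}{2} = \frac{19}{2}$)
$F{\left(51 \right)} - \left(3 + l{\left(-2,-1 \right)}\right)^{2} = 16 - \left(3 + \frac{19}{2}\right)^{2} = 16 - \left(\frac{25}{2}\right)^{2} = 16 - \frac{625}{4} = - \frac{561}{4}$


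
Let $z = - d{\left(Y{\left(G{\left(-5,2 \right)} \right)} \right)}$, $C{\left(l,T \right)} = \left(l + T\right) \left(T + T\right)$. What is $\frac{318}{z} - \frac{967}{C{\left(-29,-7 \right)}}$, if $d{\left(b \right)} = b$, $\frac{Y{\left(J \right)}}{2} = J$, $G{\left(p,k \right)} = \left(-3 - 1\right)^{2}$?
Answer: $- \frac{11951}{1008} \approx -11.856$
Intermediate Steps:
$G{\left(p,k \right)} = 16$ ($G{\left(p,k \right)} = \left(-4\right)^{2} = 16$)
$Y{\left(J \right)} = 2 J$
$C{\left(l,T \right)} = 2 T \left(T + l\right)$ ($C{\left(l,T \right)} = \left(T + l\right) 2 T = 2 T \left(T + l\right)$)
$z = -32$ ($z = - 2 \cdot 16 = \left(-1\right) 32 = -32$)
$\frac{318}{z} - \frac{967}{C{\left(-29,-7 \right)}} = \frac{318}{-32} - \frac{967}{2 \left(-7\right) \left(-7 - 29\right)} = 318 \left(- \frac{1}{32}\right) - \frac{967}{2 \left(-7\right) \left(-36\right)} = - \frac{159}{16} - \frac{967}{504} = - \frac{11951}{1008}$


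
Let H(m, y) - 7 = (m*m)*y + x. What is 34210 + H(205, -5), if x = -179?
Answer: -176087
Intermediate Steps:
H(m, y) = -172 + y*m² (H(m, y) = 7 + ((m*m)*y - 179) = 7 + (m²*y - 179) = 7 + (y*m² - 179) = 7 + (-179 + y*m²) = -172 + y*m²)
34210 + H(205, -5) = 34210 + (-172 - 5*205²) = 34210 + (-172 - 5*42025) = 34210 + (-172 - 210125) = 34210 - 210297 = -176087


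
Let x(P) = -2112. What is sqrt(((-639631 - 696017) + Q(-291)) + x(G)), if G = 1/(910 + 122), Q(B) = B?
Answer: I*sqrt(1338051) ≈ 1156.7*I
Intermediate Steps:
G = 1/1032 ≈ 0.00096899
sqrt(((-639631 - 696017) + Q(-291)) + x(G)) = sqrt(((-639631 - 696017) - 291) - 2112) = sqrt((-1335648 - 291) - 2112) = sqrt(-1335939 - 2112) = sqrt(-1338051) = I*sqrt(1338051)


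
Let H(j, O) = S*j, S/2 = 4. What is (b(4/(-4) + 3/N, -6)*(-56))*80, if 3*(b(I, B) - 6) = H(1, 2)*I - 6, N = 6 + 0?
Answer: -35840/3 ≈ -11947.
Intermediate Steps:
S = 8 (S = 2*4 = 8)
N = 6
H(j, O) = 8*j
b(I, B) = 4 + 8*I/3 (b(I, B) = 6 + ((8*1)*I - 6)/3 = 6 + (8*I - 6)/3 = 6 + (-6 + 8*I)/3 = 6 + (-2 + 8*I/3) = 4 + 8*I/3)
(b(4/(-4) + 3/N, -6)*(-56))*80 = ((4 + 8*(4/(-4) + 3/6)/3)*(-56))*80 = ((4 + 8*(4*(-¼) + 3*(⅙))/3)*(-56))*80 = ((4 + 8*(-1 + ½)/3)*(-56))*80 = ((4 + (8/3)*(-½))*(-56))*80 = ((4 - 4/3)*(-56))*80 = ((8/3)*(-56))*80 = -448/3*80 = -35840/3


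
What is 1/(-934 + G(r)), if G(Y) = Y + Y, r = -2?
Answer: -1/938 ≈ -0.0010661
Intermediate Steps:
G(Y) = 2*Y
1/(-934 + G(r)) = 1/(-934 + 2*(-2)) = 1/(-934 - 4) = 1/(-938) = -1/938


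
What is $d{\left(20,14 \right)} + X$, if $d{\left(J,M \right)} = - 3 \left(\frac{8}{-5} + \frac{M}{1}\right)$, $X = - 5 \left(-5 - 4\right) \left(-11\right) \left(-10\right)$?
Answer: $\frac{24564}{5} \approx 4912.8$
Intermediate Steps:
$X = 4950$ ($X = \left(-5\right) \left(-9\right) \left(-11\right) \left(-10\right) = 45 \left(-11\right) \left(-10\right) = \left(-495\right) \left(-10\right) = 4950$)
$d{\left(J,M \right)} = \frac{24}{5} - 3 M$ ($d{\left(J,M \right)} = - 3 \left(8 \left(- \frac{1}{5}\right) + M 1\right) = - 3 \left(- \frac{8}{5} + M\right) = \frac{24}{5} - 3 M$)
$d{\left(20,14 \right)} + X = \left(\frac{24}{5} - 42\right) + 4950 = - \frac{186}{5} + 4950 = \frac{24564}{5}$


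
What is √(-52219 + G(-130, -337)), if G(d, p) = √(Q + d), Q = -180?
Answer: √(-52219 + I*√310) ≈ 0.0385 + 228.51*I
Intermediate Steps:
G(d, p) = √(-180 + d)
√(-52219 + G(-130, -337)) = √(-52219 + √(-180 - 130)) = √(-52219 + √(-310)) = √(-52219 + I*√310)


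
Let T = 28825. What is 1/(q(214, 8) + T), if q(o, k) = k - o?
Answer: 1/28619 ≈ 3.4942e-5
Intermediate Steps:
1/(q(214, 8) + T) = 1/((8 - 1*214) + 28825) = 1/((8 - 214) + 28825) = 1/(-206 + 28825) = 1/28619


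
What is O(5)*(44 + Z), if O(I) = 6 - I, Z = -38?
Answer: 6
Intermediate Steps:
O(5)*(44 + Z) = (6 - 1*5)*(44 - 38) = (6 - 5)*6 = 1*6 = 6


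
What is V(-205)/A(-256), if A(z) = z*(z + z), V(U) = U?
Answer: -205/131072 ≈ -0.0015640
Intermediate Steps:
A(z) = 2*z² (A(z) = z*(2*z) = 2*z²)
V(-205)/A(-256) = -205/(2*(-256)²) = -205/(2*65536) = -205/131072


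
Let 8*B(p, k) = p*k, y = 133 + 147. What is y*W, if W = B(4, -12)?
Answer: -1680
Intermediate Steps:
y = 280
B(p, k) = k*p/8 (B(p, k) = (p*k)/8 = (k*p)/8 = k*p/8)
W = -6 (W = (1/8)*(-12)*4 = -6)
y*W = 280*(-6) = -1680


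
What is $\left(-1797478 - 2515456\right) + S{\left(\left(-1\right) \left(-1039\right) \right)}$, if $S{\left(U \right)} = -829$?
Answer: $-4313763$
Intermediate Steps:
$\left(-1797478 - 2515456\right) + S{\left(\left(-1\right) \left(-1039\right) \right)} = \left(-1797478 - 2515456\right) - 829 = -4312934 - 829 = -4313763$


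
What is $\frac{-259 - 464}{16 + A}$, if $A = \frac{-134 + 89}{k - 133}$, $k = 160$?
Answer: $- \frac{2169}{43} \approx -50.442$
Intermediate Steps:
$A = - \frac{5}{3}$ ($A = \frac{-134 + 89}{160 - 133} = - \frac{45}{27} = \left(-45\right) \frac{1}{27} = - \frac{5}{3} \approx -1.6667$)
$\frac{-259 - 464}{16 + A} = \frac{-259 - 464}{16 - \frac{5}{3}} = - \frac{723}{\frac{43}{3}} = \left(-723\right) \frac{3}{43} = - \frac{2169}{43}$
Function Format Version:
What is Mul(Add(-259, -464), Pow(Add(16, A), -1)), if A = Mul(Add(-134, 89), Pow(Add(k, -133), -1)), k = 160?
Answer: Rational(-2169, 43) ≈ -50.442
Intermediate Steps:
A = Rational(-5, 3) (A = Mul(Add(-134, 89), Pow(Add(160, -133), -1)) = Mul(-45, Pow(27, -1)) = Mul(-45, Rational(1, 27)) = Rational(-5, 3) ≈ -1.6667)
Mul(Add(-259, -464), Pow(Add(16, A), -1)) = Mul(Add(-259, -464), Pow(Add(16, Rational(-5, 3)), -1)) = Mul(-723, Pow(Rational(43, 3), -1)) = Mul(-723, Rational(3, 43)) = Rational(-2169, 43)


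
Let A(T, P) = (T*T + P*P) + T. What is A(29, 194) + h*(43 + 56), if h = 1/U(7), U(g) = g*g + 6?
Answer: 192539/5 ≈ 38508.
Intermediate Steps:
U(g) = 6 + g² (U(g) = g² + 6 = 6 + g²)
h = 1/55 (h = 1/(6 + 7²) = 1/(6 + 49) = 1/55 ≈ 0.018182)
A(T, P) = T + P² + T² (A(T, P) = (T² + P²) + T = (P² + T²) + T = T + P² + T²)
A(29, 194) + h*(43 + 56) = (29 + 194² + 29²) + (43 + 56)/55 = (29 + 37636 + 841) + (1/55)*99 = 38506 + 9/5 = 192539/5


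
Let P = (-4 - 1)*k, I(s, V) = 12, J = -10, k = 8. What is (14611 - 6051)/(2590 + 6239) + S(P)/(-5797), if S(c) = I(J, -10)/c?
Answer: 496249687/511817130 ≈ 0.96958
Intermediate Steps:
P = -40 (P = (-4 - 1)*8 = -5*8 = -40)
S(c) = 12/c
(14611 - 6051)/(2590 + 6239) + S(P)/(-5797) = (14611 - 6051)/(2590 + 6239) + (12/(-40))/(-5797) = 8560/8829 + (12*(-1/40))*(-1/5797) = 8560*(1/8829) - 3/10*(-1/5797) = 8560/8829 + 3/57970 = 496249687/511817130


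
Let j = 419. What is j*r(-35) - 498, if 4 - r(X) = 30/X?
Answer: 10760/7 ≈ 1537.1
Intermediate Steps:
r(X) = 4 - 30/X
j*r(-35) - 498 = 419*(4 - 30/(-35)) - 498 = 419*(4 - 30*(-1/35)) - 498 = 419*(4 + 6/7) - 498 = 419*(34/7) - 498 = 14246/7 - 498 = 10760/7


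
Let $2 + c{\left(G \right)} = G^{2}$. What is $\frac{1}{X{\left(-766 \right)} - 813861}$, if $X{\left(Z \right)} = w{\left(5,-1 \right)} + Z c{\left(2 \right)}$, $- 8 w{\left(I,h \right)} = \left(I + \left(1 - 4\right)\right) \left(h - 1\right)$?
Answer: $- \frac{2}{1630785} \approx -1.2264 \cdot 10^{-6}$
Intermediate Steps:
$c{\left(G \right)} = -2 + G^{2}$
$w{\left(I,h \right)} = - \frac{\left(-1 + h\right) \left(-3 + I\right)}{8}$ ($w{\left(I,h \right)} = - \frac{\left(I + \left(1 - 4\right)\right) \left(h - 1\right)}{8} = - \frac{\left(I + \left(1 - 4\right)\right) \left(-1 + h\right)}{8} = - \frac{\left(I - 3\right) \left(-1 + h\right)}{8} = - \frac{\left(-3 + I\right) \left(-1 + h\right)}{8} = - \frac{\left(-1 + h\right) \left(-3 + I\right)}{8}$)
$X{\left(Z \right)} = \frac{1}{2} + 2 Z$ ($X{\left(Z \right)} = \left(- \frac{3}{8} + \frac{1}{8} \cdot 5 + \frac{3}{8} \left(-1\right) - \frac{5}{8} \left(-1\right)\right) + Z \left(-2 + 2^{2}\right) = \left(- \frac{3}{8} + \frac{5}{8} - \frac{3}{8} + \frac{5}{8}\right) + Z \left(-2 + 4\right) = \frac{1}{2} + Z 2 = \frac{1}{2} + 2 Z$)
$\frac{1}{X{\left(-766 \right)} - 813861} = \frac{1}{\left(\frac{1}{2} + 2 \left(-766\right)\right) - 813861} = \frac{1}{\left(\frac{1}{2} - 1532\right) - 813861} = \frac{1}{- \frac{3063}{2} - 813861} = \frac{1}{- \frac{1630785}{2}} = - \frac{2}{1630785}$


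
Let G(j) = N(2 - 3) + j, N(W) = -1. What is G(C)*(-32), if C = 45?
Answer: -1408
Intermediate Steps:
G(j) = -1 + j
G(C)*(-32) = (-1 + 45)*(-32) = 44*(-32) = -1408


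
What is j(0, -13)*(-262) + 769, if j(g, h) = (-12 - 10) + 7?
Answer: 4699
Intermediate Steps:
j(g, h) = -15 (j(g, h) = -22 + 7 = -15)
j(0, -13)*(-262) + 769 = -15*(-262) + 769 = 3930 + 769 = 4699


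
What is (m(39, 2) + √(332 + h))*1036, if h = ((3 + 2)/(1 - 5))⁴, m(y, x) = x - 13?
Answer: -11396 + 2331*√1057/4 ≈ 7550.1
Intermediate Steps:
m(y, x) = -13 + x
h = 625/256 (h = (5/(-4))⁴ = (5*(-¼))⁴ = (-5/4)⁴ = 625/256 ≈ 2.4414)
(m(39, 2) + √(332 + h))*1036 = ((-13 + 2) + √(332 + 625/256))*1036 = (-11 + √(85617/256))*1036 = (-11 + 9*√1057/16)*1036 = -11396 + 2331*√1057/4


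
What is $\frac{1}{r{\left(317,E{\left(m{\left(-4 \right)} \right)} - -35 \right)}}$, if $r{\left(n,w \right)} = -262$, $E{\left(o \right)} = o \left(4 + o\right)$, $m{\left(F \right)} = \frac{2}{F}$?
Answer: $- \frac{1}{262} \approx -0.0038168$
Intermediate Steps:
$\frac{1}{r{\left(317,E{\left(m{\left(-4 \right)} \right)} - -35 \right)}} = \frac{1}{-262} = - \frac{1}{262}$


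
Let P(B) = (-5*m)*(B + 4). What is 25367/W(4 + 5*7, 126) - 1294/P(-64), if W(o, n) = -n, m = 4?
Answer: -2550287/12600 ≈ -202.40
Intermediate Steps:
P(B) = -80 - 20*B (P(B) = (-5*4)*(B + 4) = -20*(4 + B) = -80 - 20*B)
25367/W(4 + 5*7, 126) - 1294/P(-64) = 25367/((-1*126)) - 1294/(-80 - 20*(-64)) = 25367/(-126) - 1294/(-80 + 1280) = 25367*(-1/126) - 1294/1200 = -25367/126 - 1294*1/1200 = -25367/126 - 647/600 = -2550287/12600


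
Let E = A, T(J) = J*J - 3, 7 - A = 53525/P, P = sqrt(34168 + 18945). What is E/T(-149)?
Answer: 7/22198 - 53525*sqrt(53113)/1179002374 ≈ -0.010147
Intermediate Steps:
P = sqrt(53113) ≈ 230.46
A = 7 - 53525*sqrt(53113)/53113 (A = 7 - 53525/(sqrt(53113)) = 7 - 53525*sqrt(53113)/53113 ≈ -225.25)
T(J) = -3 + J**2 (T(J) = J**2 - 3 = -3 + J**2)
E = 7 - 53525*sqrt(53113)/53113 ≈ -225.25
E/T(-149) = (7 - 53525*sqrt(53113)/53113)/(-3 + (-149)**2) = (7 - 53525*sqrt(53113)/53113)/(-3 + 22201) = (7 - 53525*sqrt(53113)/53113)/22198 = (7 - 53525*sqrt(53113)/53113)*(1/22198) = 7/22198 - 53525*sqrt(53113)/1179002374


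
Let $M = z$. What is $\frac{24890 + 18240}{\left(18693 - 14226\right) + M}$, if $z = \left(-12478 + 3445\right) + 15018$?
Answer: $\frac{21565}{5226} \approx 4.1265$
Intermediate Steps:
$z = 5985$ ($z = -9033 + 15018 = 5985$)
$M = 5985$
$\frac{24890 + 18240}{\left(18693 - 14226\right) + M} = \frac{24890 + 18240}{\left(18693 - 14226\right) + 5985} = \frac{43130}{4467 + 5985} = \frac{43130}{10452} = 43130 \cdot \frac{1}{10452} = \frac{21565}{5226}$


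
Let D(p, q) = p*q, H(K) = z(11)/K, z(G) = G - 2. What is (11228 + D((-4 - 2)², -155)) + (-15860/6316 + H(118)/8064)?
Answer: 942483393835/166944512 ≈ 5645.5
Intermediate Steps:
z(G) = -2 + G
H(K) = 9/K (H(K) = (-2 + 11)/K = 9/K)
(11228 + D((-4 - 2)², -155)) + (-15860/6316 + H(118)/8064) = (11228 + (-4 - 2)²*(-155)) + (-15860/6316 + (9/118)/8064) = (11228 + (-6)²*(-155)) + (-15860*1/6316 + (9*(1/118))*(1/8064)) = (11228 + 36*(-155)) + (-3965/1579 + (9/118)*(1/8064)) = (11228 - 5580) + (-3965/1579 + 1/105728) = 5648 - 419209941/166944512 = 942483393835/166944512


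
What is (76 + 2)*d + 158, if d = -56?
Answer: -4210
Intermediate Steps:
(76 + 2)*d + 158 = (76 + 2)*(-56) + 158 = 78*(-56) + 158 = -4368 + 158 = -4210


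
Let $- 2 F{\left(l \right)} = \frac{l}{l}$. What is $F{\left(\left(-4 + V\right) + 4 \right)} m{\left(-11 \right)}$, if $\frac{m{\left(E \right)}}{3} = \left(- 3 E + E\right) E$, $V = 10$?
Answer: $363$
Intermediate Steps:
$F{\left(l \right)} = - \frac{1}{2}$ ($F{\left(l \right)} = - \frac{l \frac{1}{l}}{2} = \left(- \frac{1}{2}\right) 1 = - \frac{1}{2}$)
$m{\left(E \right)} = - 6 E^{2}$ ($m{\left(E \right)} = 3 \left(- 3 E + E\right) E = 3 - 2 E E = 3 \left(- 2 E^{2}\right) = - 6 E^{2}$)
$F{\left(\left(-4 + V\right) + 4 \right)} m{\left(-11 \right)} = - \frac{\left(-6\right) \left(-11\right)^{2}}{2} = - \frac{\left(-6\right) 121}{2} = \left(- \frac{1}{2}\right) \left(-726\right) = 363$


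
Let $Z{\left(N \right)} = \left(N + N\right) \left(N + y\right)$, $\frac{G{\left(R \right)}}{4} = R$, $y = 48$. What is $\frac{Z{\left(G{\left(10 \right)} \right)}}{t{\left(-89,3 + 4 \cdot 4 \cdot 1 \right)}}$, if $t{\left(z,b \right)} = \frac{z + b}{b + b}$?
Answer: $- \frac{26752}{7} \approx -3821.7$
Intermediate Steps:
$G{\left(R \right)} = 4 R$
$Z{\left(N \right)} = 2 N \left(48 + N\right)$ ($Z{\left(N \right)} = \left(N + N\right) \left(N + 48\right) = 2 N \left(48 + N\right)$)
$t{\left(z,b \right)} = \frac{b + z}{2 b}$
$\frac{Z{\left(G{\left(10 \right)} \right)}}{t{\left(-89,3 + 4 \cdot 4 \cdot 1 \right)}} = \frac{2 \cdot 4 \cdot 10 \left(48 + 4 \cdot 10\right)}{\frac{1}{2} \frac{1}{3 + 4 \cdot 4 \cdot 1} \left(\left(3 + 4 \cdot 4 \cdot 1\right) - 89\right)} = \frac{2 \cdot 40 \left(48 + 40\right)}{\frac{1}{2} \frac{1}{3 + 4 \cdot 4} \left(\left(3 + 4 \cdot 4\right) - 89\right)} = \frac{2 \cdot 40 \cdot 88}{\frac{1}{2} \frac{1}{3 + 16} \left(\left(3 + 16\right) - 89\right)} = \frac{7040}{\frac{1}{2} \cdot \frac{1}{19} \left(19 - 89\right)} = \frac{7040}{\frac{1}{2} \cdot \frac{1}{19} \left(-70\right)} = \frac{7040}{- \frac{35}{19}} = 7040 \left(- \frac{19}{35}\right) = - \frac{26752}{7}$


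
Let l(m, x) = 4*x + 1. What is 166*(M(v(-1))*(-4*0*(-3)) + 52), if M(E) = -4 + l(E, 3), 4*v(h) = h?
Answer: 8632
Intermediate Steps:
v(h) = h/4
l(m, x) = 1 + 4*x
M(E) = 9 (M(E) = -4 + (1 + 4*3) = -4 + (1 + 12) = -4 + 13 = 9)
166*(M(v(-1))*(-4*0*(-3)) + 52) = 166*(9*(-4*0*(-3)) + 52) = 166*(9*(0*(-3)) + 52) = 166*(9*0 + 52) = 166*(0 + 52) = 166*52 = 8632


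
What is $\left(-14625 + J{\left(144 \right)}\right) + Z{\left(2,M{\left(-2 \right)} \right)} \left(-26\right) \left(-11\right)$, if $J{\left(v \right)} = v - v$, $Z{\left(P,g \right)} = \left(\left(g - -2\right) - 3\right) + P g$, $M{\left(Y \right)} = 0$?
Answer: $-14911$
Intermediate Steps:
$Z{\left(P,g \right)} = -1 + g + P g$ ($Z{\left(P,g \right)} = \left(\left(g + 2\right) - 3\right) + P g = \left(\left(2 + g\right) - 3\right) + P g = \left(-1 + g\right) + P g = -1 + g + P g$)
$J{\left(v \right)} = 0$
$\left(-14625 + J{\left(144 \right)}\right) + Z{\left(2,M{\left(-2 \right)} \right)} \left(-26\right) \left(-11\right) = \left(-14625 + 0\right) + \left(-1 + 0 + 2 \cdot 0\right) \left(-26\right) \left(-11\right) = -14625 + \left(-1 + 0 + 0\right) \left(-26\right) \left(-11\right) = -14625 + \left(-1\right) \left(-26\right) \left(-11\right) = -14625 + 26 \left(-11\right) = -14625 - 286 = -14911$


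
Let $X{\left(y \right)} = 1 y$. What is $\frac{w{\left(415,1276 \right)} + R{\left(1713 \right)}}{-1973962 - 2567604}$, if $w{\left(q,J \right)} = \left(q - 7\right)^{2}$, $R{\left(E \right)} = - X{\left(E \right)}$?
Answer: $- \frac{164751}{4541566} \approx -0.036276$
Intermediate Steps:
$X{\left(y \right)} = y$
$R{\left(E \right)} = - E$
$w{\left(q,J \right)} = \left(-7 + q\right)^{2}$
$\frac{w{\left(415,1276 \right)} + R{\left(1713 \right)}}{-1973962 - 2567604} = \frac{\left(-7 + 415\right)^{2} - 1713}{-1973962 - 2567604} = \frac{408^{2} - 1713}{-4541566} = \left(166464 - 1713\right) \left(- \frac{1}{4541566}\right) = 164751 \left(- \frac{1}{4541566}\right) = - \frac{164751}{4541566}$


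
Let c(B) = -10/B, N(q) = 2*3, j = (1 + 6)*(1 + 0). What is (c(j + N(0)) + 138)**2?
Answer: 3182656/169 ≈ 18832.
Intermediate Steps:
j = 7 (j = 7*1 = 7)
N(q) = 6
(c(j + N(0)) + 138)**2 = (-10/(7 + 6) + 138)**2 = (-10/13 + 138)**2 = (1784/13)**2 = 3182656/169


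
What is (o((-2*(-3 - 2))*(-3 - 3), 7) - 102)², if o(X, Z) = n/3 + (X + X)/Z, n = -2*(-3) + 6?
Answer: 649636/49 ≈ 13258.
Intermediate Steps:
n = 12 (n = 6 + 6 = 12)
o(X, Z) = 4 + 2*X/Z (o(X, Z) = 12/3 + (X + X)/Z = 12*(⅓) + (2*X)/Z = 4 + 2*X/Z)
(o((-2*(-3 - 2))*(-3 - 3), 7) - 102)² = ((4 + 2*((-2*(-3 - 2))*(-3 - 3))/7) - 102)² = ((4 + 2*(-2*(-5)*(-6))*(⅐)) - 102)² = ((4 + 2*(10*(-6))*(⅐)) - 102)² = ((4 + 2*(-60)*(⅐)) - 102)² = ((4 - 120/7) - 102)² = (-92/7 - 102)² = (-806/7)² = 649636/49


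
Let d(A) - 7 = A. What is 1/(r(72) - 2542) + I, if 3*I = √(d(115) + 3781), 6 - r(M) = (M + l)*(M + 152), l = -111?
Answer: 1/6200 + √3903/3 ≈ 20.825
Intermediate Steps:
d(A) = 7 + A
r(M) = 6 - (-111 + M)*(152 + M) (r(M) = 6 - (M - 111)*(M + 152) = 6 - (-111 + M)*(152 + M))
I = √3903/3 (I = √((7 + 115) + 3781)/3 = √(122 + 3781)/3 = √3903/3 ≈ 20.825)
1/(r(72) - 2542) + I = 1/((16878 - 1*72² - 41*72) - 2542) + √3903/3 = 1/((16878 - 1*5184 - 2952) - 2542) + √3903/3 = 1/((16878 - 5184 - 2952) - 2542) + √3903/3 = 1/(8742 - 2542) + √3903/3 = 1/6200 + √3903/3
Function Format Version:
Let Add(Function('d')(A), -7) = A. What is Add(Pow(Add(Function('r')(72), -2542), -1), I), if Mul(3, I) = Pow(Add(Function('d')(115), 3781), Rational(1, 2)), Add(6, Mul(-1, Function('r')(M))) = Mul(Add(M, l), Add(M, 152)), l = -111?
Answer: Add(Rational(1, 6200), Mul(Rational(1, 3), Pow(3903, Rational(1, 2)))) ≈ 20.825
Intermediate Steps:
Function('d')(A) = Add(7, A)
Function('r')(M) = Add(6, Mul(-1, Add(-111, M), Add(152, M))) (Function('r')(M) = Add(6, Mul(-1, Mul(Add(M, -111), Add(M, 152)))) = Add(6, Mul(-1, Mul(Add(-111, M), Add(152, M)))) = Add(6, Mul(-1, Add(-111, M), Add(152, M))))
I = Mul(Rational(1, 3), Pow(3903, Rational(1, 2))) (I = Mul(Rational(1, 3), Pow(Add(Add(7, 115), 3781), Rational(1, 2))) = Mul(Rational(1, 3), Pow(Add(122, 3781), Rational(1, 2))) = Mul(Rational(1, 3), Pow(3903, Rational(1, 2))) ≈ 20.825)
Add(Pow(Add(Function('r')(72), -2542), -1), I) = Add(Pow(Add(Add(16878, Mul(-1, Pow(72, 2)), Mul(-41, 72)), -2542), -1), Mul(Rational(1, 3), Pow(3903, Rational(1, 2)))) = Add(Pow(Add(Add(16878, Mul(-1, 5184), -2952), -2542), -1), Mul(Rational(1, 3), Pow(3903, Rational(1, 2)))) = Add(Pow(Add(Add(16878, -5184, -2952), -2542), -1), Mul(Rational(1, 3), Pow(3903, Rational(1, 2)))) = Add(Pow(Add(8742, -2542), -1), Mul(Rational(1, 3), Pow(3903, Rational(1, 2)))) = Add(Pow(6200, -1), Mul(Rational(1, 3), Pow(3903, Rational(1, 2)))) = Add(Rational(1, 6200), Mul(Rational(1, 3), Pow(3903, Rational(1, 2))))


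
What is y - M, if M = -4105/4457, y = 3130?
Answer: 13954515/4457 ≈ 3130.9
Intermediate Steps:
M = -4105/4457 (M = -4105*1/4457 = -4105/4457 ≈ -0.92102)
y - M = 3130 - 1*(-4105/4457) = 3130 + 4105/4457 = 13954515/4457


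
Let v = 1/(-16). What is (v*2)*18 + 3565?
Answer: 14251/4 ≈ 3562.8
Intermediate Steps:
v = -1/16 ≈ -0.062500
(v*2)*18 + 3565 = -1/16*2*18 + 3565 = -1/8*18 + 3565 = -9/4 + 3565 = 14251/4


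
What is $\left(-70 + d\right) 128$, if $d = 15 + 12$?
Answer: $-5504$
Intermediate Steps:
$d = 27$
$\left(-70 + d\right) 128 = \left(-70 + 27\right) 128 = \left(-43\right) 128 = -5504$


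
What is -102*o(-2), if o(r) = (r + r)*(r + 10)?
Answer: 3264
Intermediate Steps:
o(r) = 2*r*(10 + r) (o(r) = (2*r)*(10 + r) = 2*r*(10 + r))
-102*o(-2) = -204*(-2)*(10 - 2) = -204*(-2)*8 = -102*(-32) = 3264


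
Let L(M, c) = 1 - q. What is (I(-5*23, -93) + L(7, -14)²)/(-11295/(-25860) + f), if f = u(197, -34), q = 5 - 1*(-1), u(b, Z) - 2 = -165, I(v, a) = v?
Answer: 155160/280259 ≈ 0.55363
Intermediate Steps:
u(b, Z) = -163 (u(b, Z) = 2 - 165 = -163)
q = 6 (q = 5 + 1 = 6)
f = -163
L(M, c) = -5 (L(M, c) = 1 - 1*6 = 1 - 6 = -5)
(I(-5*23, -93) + L(7, -14)²)/(-11295/(-25860) + f) = (-5*23 + (-5)²)/(-11295/(-25860) - 163) = (-115 + 25)/(-11295*(-1/25860) - 163) = -90/(753/1724 - 163) = -90/(-280259/1724) = -90*(-1724/280259) = 155160/280259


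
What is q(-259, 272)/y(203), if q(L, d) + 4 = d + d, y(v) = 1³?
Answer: 540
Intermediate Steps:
y(v) = 1
q(L, d) = -4 + 2*d (q(L, d) = -4 + (d + d) = -4 + 2*d)
q(-259, 272)/y(203) = (-4 + 2*272)/1 = (-4 + 544)*1 = 540*1 = 540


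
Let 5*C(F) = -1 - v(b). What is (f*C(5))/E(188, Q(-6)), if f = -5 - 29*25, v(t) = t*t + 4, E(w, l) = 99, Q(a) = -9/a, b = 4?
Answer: 1022/33 ≈ 30.970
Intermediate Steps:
v(t) = 4 + t**2 (v(t) = t**2 + 4 = 4 + t**2)
f = -730 (f = -5 - 725 = -730)
C(F) = -21/5 (C(F) = (-1 - (4 + 4**2))/5 = (-1 - (4 + 16))/5 = (-1 - 1*20)/5 = (-1 - 20)/5 = (1/5)*(-21) = -21/5)
(f*C(5))/E(188, Q(-6)) = -730*(-21/5)/99 = 3066*(1/99) = 1022/33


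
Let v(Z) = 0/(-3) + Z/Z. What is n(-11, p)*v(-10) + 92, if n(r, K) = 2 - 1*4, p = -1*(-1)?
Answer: 90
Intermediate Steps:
v(Z) = 1 (v(Z) = 0*(-⅓) + 1 = 0 + 1 = 1)
p = 1
n(r, K) = -2 (n(r, K) = 2 - 4 = -2)
n(-11, p)*v(-10) + 92 = -2*1 + 92 = -2 + 92 = 90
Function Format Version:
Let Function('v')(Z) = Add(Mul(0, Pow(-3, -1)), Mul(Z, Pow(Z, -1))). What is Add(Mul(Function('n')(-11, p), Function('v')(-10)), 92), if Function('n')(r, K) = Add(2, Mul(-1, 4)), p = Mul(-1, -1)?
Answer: 90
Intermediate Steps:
Function('v')(Z) = 1 (Function('v')(Z) = Add(Mul(0, Rational(-1, 3)), 1) = Add(0, 1) = 1)
p = 1
Function('n')(r, K) = -2 (Function('n')(r, K) = Add(2, -4) = -2)
Add(Mul(Function('n')(-11, p), Function('v')(-10)), 92) = Add(Mul(-2, 1), 92) = Add(-2, 92) = 90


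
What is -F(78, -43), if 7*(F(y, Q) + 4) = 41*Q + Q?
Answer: 262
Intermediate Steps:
F(y, Q) = -4 + 6*Q (F(y, Q) = -4 + (41*Q + Q)/7 = -4 + (42*Q)/7 = -4 + 6*Q)
-F(78, -43) = -(-4 + 6*(-43)) = -(-4 - 258) = -1*(-262) = 262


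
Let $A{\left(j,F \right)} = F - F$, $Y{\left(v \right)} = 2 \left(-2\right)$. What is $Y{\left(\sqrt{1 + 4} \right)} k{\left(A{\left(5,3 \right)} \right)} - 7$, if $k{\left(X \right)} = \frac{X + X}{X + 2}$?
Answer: $-7$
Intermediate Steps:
$Y{\left(v \right)} = -4$
$A{\left(j,F \right)} = 0$
$k{\left(X \right)} = \frac{2 X}{2 + X}$
$Y{\left(\sqrt{1 + 4} \right)} k{\left(A{\left(5,3 \right)} \right)} - 7 = - 4 \cdot 2 \cdot 0 \frac{1}{2 + 0} - 7 = - 4 \cdot 2 \cdot 0 \cdot \frac{1}{2} - 7 = \left(-4\right) 0 - 7 = 0 - 7 = -7$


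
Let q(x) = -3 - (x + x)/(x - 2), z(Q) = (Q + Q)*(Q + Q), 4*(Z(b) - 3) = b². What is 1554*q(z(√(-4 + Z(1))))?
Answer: -32634/5 ≈ -6526.8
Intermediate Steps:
Z(b) = 3 + b²/4
z(Q) = 4*Q² (z(Q) = (2*Q)*(2*Q) = 4*Q²)
q(x) = -3 - 2*x/(-2 + x)
1554*q(z(√(-4 + Z(1)))) = 1554*((6 - 20*(√(-4 + (3 + (¼)*1²)))²)/(-2 + 4*(√(-4 + (3 + (¼)*1²)))²)) = 1554*((6 - 20*(√(-4 + (3 + (¼)*1)))²)/(-2 + 4*(√(-4 + (3 + (¼)*1)))²)) = 1554*((6 - 20*(√(-4 + (3 + ¼)))²)/(-2 + 4*(√(-4 + (3 + ¼)))²)) = 1554*((6 - 20*(√(-4 + 13/4))²)/(-2 + 4*(√(-4 + 13/4))²)) = 1554*((6 - 20*(√(-¾))²)/(-2 + 4*(√(-¾))²)) = 1554*((6 - 20*(I*√3/2)²)/(-2 + 4*(I*√3/2)²)) = 1554*((6 - 20*(-3)/4)/(-2 + 4*(-¾))) = 1554*((6 - 5*(-3))/(-2 - 3)) = 1554*((6 + 15)/(-5)) = 1554*(-⅕*21) = 1554*(-21/5) = -32634/5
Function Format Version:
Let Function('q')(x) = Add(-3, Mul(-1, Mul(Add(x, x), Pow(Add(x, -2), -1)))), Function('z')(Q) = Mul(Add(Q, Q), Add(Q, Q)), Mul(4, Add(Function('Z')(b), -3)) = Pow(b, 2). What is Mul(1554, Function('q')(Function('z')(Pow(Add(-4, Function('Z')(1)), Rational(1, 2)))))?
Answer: Rational(-32634, 5) ≈ -6526.8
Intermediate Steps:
Function('Z')(b) = Add(3, Mul(Rational(1, 4), Pow(b, 2)))
Function('z')(Q) = Mul(4, Pow(Q, 2)) (Function('z')(Q) = Mul(Mul(2, Q), Mul(2, Q)) = Mul(4, Pow(Q, 2)))
Function('q')(x) = Add(-3, Mul(-2, x, Pow(Add(-2, x), -1))) (Function('q')(x) = Add(-3, Mul(-1, Mul(Mul(2, x), Pow(Add(-2, x), -1)))) = Add(-3, Mul(-1, Mul(2, x, Pow(Add(-2, x), -1)))) = Add(-3, Mul(-2, x, Pow(Add(-2, x), -1))))
Mul(1554, Function('q')(Function('z')(Pow(Add(-4, Function('Z')(1)), Rational(1, 2))))) = Mul(1554, Mul(Pow(Add(-2, Mul(4, Pow(Pow(Add(-4, Add(3, Mul(Rational(1, 4), Pow(1, 2)))), Rational(1, 2)), 2))), -1), Add(6, Mul(-5, Mul(4, Pow(Pow(Add(-4, Add(3, Mul(Rational(1, 4), Pow(1, 2)))), Rational(1, 2)), 2)))))) = Mul(1554, Mul(Pow(Add(-2, Mul(4, Pow(Pow(Add(-4, Add(3, Mul(Rational(1, 4), 1))), Rational(1, 2)), 2))), -1), Add(6, Mul(-5, Mul(4, Pow(Pow(Add(-4, Add(3, Mul(Rational(1, 4), 1))), Rational(1, 2)), 2)))))) = Mul(1554, Mul(Pow(Add(-2, Mul(4, Pow(Pow(Add(-4, Add(3, Rational(1, 4))), Rational(1, 2)), 2))), -1), Add(6, Mul(-5, Mul(4, Pow(Pow(Add(-4, Add(3, Rational(1, 4))), Rational(1, 2)), 2)))))) = Mul(1554, Mul(Pow(Add(-2, Mul(4, Pow(Pow(Add(-4, Rational(13, 4)), Rational(1, 2)), 2))), -1), Add(6, Mul(-5, Mul(4, Pow(Pow(Add(-4, Rational(13, 4)), Rational(1, 2)), 2)))))) = Mul(1554, Mul(Pow(Add(-2, Mul(4, Pow(Pow(Rational(-3, 4), Rational(1, 2)), 2))), -1), Add(6, Mul(-5, Mul(4, Pow(Pow(Rational(-3, 4), Rational(1, 2)), 2)))))) = Mul(1554, Mul(Pow(Add(-2, Mul(4, Pow(Mul(Rational(1, 2), I, Pow(3, Rational(1, 2))), 2))), -1), Add(6, Mul(-5, Mul(4, Pow(Mul(Rational(1, 2), I, Pow(3, Rational(1, 2))), 2)))))) = Mul(1554, Mul(Pow(Add(-2, Mul(4, Rational(-3, 4))), -1), Add(6, Mul(-5, Mul(4, Rational(-3, 4)))))) = Mul(1554, Mul(Pow(Add(-2, -3), -1), Add(6, Mul(-5, -3)))) = Mul(1554, Mul(Pow(-5, -1), Add(6, 15))) = Mul(1554, Mul(Rational(-1, 5), 21)) = Mul(1554, Rational(-21, 5)) = Rational(-32634, 5)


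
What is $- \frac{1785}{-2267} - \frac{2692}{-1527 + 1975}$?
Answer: $- \frac{1325771}{253904} \approx -5.2215$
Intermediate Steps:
$- \frac{1785}{-2267} - \frac{2692}{-1527 + 1975} = \left(-1785\right) \left(- \frac{1}{2267}\right) - \frac{2692}{448} = \frac{1785}{2267} - \frac{673}{112} = - \frac{1325771}{253904}$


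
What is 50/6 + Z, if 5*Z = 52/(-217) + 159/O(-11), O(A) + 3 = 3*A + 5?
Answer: 4726/651 ≈ 7.2596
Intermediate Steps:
O(A) = 2 + 3*A (O(A) = -3 + (3*A + 5) = -3 + (5 + 3*A) = 2 + 3*A)
Z = -233/217 (Z = (52/(-217) + 159/(2 + 3*(-11)))/5 = (52*(-1/217) + 159/(2 - 33))/5 = (-52/217 + 159/(-31))/5 = (-52/217 + 159*(-1/31))/5 = (-52/217 - 159/31)/5 = (⅕)*(-1165/217) = -233/217 ≈ -1.0737)
50/6 + Z = 50/6 - 233/217 = 50*(⅙) - 233/217 = 25/3 - 233/217 = 4726/651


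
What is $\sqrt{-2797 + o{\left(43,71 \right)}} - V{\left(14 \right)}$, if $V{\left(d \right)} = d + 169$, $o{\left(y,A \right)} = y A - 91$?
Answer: $-183 + \sqrt{165} \approx -170.15$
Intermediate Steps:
$o{\left(y,A \right)} = -91 + A y$ ($o{\left(y,A \right)} = A y - 91 = -91 + A y$)
$V{\left(d \right)} = 169 + d$
$\sqrt{-2797 + o{\left(43,71 \right)}} - V{\left(14 \right)} = \sqrt{-2797 + \left(-91 + 71 \cdot 43\right)} - \left(169 + 14\right) = \sqrt{-2797 + \left(-91 + 3053\right)} - 183 = \sqrt{-2797 + 2962} - 183 = \sqrt{165} - 183 = -183 + \sqrt{165}$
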